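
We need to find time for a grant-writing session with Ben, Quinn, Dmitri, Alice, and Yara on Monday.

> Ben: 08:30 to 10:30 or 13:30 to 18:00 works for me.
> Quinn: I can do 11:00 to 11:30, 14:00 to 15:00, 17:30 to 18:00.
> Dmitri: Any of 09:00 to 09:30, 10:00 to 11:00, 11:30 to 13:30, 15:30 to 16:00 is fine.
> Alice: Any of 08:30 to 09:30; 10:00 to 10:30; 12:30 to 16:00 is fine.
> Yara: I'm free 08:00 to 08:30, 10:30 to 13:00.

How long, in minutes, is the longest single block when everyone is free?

Ben ∩ Quinn: 14:00-15:00, 17:30-18:00.
Ben ∩ Quinn ∩ Dmitri: ∅.
Ben ∩ Quinn ∩ Dmitri ∩ Alice: ∅.
Ben ∩ Quinn ∩ Dmitri ∩ Alice ∩ Yara: ∅.
There is no time when everyone is free.
No common window exists, so the longest block is 0 minutes.

0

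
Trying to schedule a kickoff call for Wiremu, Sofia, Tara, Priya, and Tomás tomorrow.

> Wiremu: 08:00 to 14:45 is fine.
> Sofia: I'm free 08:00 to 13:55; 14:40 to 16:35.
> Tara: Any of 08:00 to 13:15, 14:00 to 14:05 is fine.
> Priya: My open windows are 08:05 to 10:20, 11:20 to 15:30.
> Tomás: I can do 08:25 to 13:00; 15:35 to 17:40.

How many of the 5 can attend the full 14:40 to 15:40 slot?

1

Sofia can make the full 14:40-15:40 slot — that's 1.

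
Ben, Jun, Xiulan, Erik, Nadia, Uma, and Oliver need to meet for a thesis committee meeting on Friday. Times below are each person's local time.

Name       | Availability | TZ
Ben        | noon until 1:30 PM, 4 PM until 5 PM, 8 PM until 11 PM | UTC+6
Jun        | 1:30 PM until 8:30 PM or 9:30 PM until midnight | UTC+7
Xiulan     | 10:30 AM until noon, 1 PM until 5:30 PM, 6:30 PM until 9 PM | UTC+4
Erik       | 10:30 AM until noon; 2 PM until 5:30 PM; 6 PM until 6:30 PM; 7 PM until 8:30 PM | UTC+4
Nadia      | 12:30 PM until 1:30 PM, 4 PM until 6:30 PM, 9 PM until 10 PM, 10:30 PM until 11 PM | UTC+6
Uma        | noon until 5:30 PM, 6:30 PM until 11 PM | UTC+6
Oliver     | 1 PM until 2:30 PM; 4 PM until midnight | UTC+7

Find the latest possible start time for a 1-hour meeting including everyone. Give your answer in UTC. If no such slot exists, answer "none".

Ben in UTC: 06:00-07:30, 10:00-11:00, 14:00-17:00 (subtract 6h to convert from UTC+6).
Jun in UTC: 06:30-13:30, 14:30-17:00 (subtract 7h to convert from UTC+7).
Xiulan in UTC: 06:30-08:00, 09:00-13:30, 14:30-17:00 (subtract 4h to convert from UTC+4).
Erik in UTC: 06:30-08:00, 10:00-13:30, 14:00-14:30, 15:00-16:30 (subtract 4h to convert from UTC+4).
Nadia in UTC: 06:30-07:30, 10:00-12:30, 15:00-16:00, 16:30-17:00 (subtract 6h to convert from UTC+6).
Uma in UTC: 06:00-11:30, 12:30-17:00 (subtract 6h to convert from UTC+6).
Oliver in UTC: 06:00-07:30, 09:00-17:00 (subtract 7h to convert from UTC+7).
Ben ∩ Jun: 06:30-07:30, 10:00-11:00, 14:30-17:00.
Ben ∩ Jun ∩ Xiulan: 06:30-07:30, 10:00-11:00, 14:30-17:00.
Ben ∩ Jun ∩ Xiulan ∩ Erik: 06:30-07:30, 10:00-11:00, 15:00-16:30.
Ben ∩ Jun ∩ Xiulan ∩ Erik ∩ Nadia: 06:30-07:30, 10:00-11:00, 15:00-16:00.
Ben ∩ Jun ∩ Xiulan ∩ Erik ∩ Nadia ∩ Uma: 06:30-07:30, 10:00-11:00, 15:00-16:00.
Ben ∩ Jun ∩ Xiulan ∩ Erik ∩ Nadia ∩ Uma ∩ Oliver: 06:30-07:30, 10:00-11:00, 15:00-16:00.
The last common window of at least 60 minutes is 15:00-16:00; a 60-minute meeting can start as late as 15:00 and still end by 16:00.

15:00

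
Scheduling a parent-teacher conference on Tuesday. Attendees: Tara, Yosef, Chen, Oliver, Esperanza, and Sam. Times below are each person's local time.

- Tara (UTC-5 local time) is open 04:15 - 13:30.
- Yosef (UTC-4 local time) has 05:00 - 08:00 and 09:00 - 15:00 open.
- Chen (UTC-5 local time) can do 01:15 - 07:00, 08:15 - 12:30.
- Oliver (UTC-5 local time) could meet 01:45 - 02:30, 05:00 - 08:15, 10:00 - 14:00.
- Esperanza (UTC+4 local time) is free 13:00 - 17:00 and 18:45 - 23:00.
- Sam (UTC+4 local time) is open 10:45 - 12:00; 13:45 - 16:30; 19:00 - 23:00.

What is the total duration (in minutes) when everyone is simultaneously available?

270

Tara in UTC: 09:15-18:30 (add 5h to convert from UTC-5).
Yosef in UTC: 09:00-12:00, 13:00-19:00 (add 4h to convert from UTC-4).
Chen in UTC: 06:15-12:00, 13:15-17:30 (add 5h to convert from UTC-5).
Oliver in UTC: 06:45-07:30, 10:00-13:15, 15:00-19:00 (add 5h to convert from UTC-5).
Esperanza in UTC: 09:00-13:00, 14:45-19:00 (subtract 4h to convert from UTC+4).
Sam in UTC: 06:45-08:00, 09:45-12:30, 15:00-19:00 (subtract 4h to convert from UTC+4).
Tara ∩ Yosef: 09:15-12:00, 13:00-18:30.
Tara ∩ Yosef ∩ Chen: 09:15-12:00, 13:15-17:30.
Tara ∩ Yosef ∩ Chen ∩ Oliver: 10:00-12:00, 15:00-17:30.
Tara ∩ Yosef ∩ Chen ∩ Oliver ∩ Esperanza: 10:00-12:00, 15:00-17:30.
Tara ∩ Yosef ∩ Chen ∩ Oliver ∩ Esperanza ∩ Sam: 10:00-12:00, 15:00-17:30.
Summing the common windows: 120 + 150 = 270 minutes.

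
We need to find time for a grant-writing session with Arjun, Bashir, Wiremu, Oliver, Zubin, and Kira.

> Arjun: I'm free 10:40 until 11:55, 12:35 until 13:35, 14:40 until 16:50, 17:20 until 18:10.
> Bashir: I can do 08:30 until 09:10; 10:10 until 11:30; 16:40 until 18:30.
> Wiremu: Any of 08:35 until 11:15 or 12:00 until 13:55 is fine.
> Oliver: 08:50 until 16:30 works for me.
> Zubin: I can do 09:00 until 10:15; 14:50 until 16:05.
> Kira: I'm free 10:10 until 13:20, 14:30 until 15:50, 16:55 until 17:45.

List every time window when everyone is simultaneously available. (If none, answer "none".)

none

Arjun ∩ Bashir: 10:40-11:30, 16:40-16:50, 17:20-18:10.
Arjun ∩ Bashir ∩ Wiremu: 10:40-11:15.
Arjun ∩ Bashir ∩ Wiremu ∩ Oliver: 10:40-11:15.
Arjun ∩ Bashir ∩ Wiremu ∩ Oliver ∩ Zubin: ∅.
Arjun ∩ Bashir ∩ Wiremu ∩ Oliver ∩ Zubin ∩ Kira: ∅.
There is no time when everyone is free.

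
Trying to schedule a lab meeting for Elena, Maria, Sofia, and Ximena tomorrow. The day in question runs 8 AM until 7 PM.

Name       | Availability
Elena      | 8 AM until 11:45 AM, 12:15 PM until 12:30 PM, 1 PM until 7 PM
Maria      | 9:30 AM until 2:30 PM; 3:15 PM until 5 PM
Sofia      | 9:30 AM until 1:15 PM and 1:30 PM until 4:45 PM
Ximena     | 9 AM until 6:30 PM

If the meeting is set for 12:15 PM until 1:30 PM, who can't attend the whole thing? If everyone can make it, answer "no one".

Elena: not fully free for 12:15-13:30. Maria: free for 12:15-13:30. Sofia: not fully free for 12:15-13:30. Ximena: free for 12:15-13:30.

Elena, Sofia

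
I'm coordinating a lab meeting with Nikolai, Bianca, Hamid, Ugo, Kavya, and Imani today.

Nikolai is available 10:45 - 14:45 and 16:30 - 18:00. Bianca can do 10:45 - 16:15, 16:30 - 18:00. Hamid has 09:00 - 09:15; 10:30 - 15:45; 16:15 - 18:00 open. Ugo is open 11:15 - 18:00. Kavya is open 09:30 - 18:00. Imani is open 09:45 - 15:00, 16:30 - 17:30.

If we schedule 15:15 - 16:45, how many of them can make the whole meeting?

2

Ugo and Kavya can make the full 15:15-16:45 slot — that's 2.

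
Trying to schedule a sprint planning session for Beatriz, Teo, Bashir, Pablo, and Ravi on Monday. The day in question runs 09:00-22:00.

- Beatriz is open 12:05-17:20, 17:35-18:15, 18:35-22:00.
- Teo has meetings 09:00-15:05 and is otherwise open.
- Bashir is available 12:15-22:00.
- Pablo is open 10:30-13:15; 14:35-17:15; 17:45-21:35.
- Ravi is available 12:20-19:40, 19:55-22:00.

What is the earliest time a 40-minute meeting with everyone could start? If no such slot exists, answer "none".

15:05

Beatriz free: 12:05-17:20, 17:35-18:15, 18:35-22:00.
Teo free: 15:05-22:00 (invert busy blocks within the working day).
Bashir free: 12:15-22:00.
Pablo free: 10:30-13:15, 14:35-17:15, 17:45-21:35.
Ravi free: 12:20-19:40, 19:55-22:00.
Beatriz ∩ Teo: 15:05-17:20, 17:35-18:15, 18:35-22:00.
Beatriz ∩ Teo ∩ Bashir: 15:05-17:20, 17:35-18:15, 18:35-22:00.
Beatriz ∩ Teo ∩ Bashir ∩ Pablo: 15:05-17:15, 17:45-18:15, 18:35-21:35.
Beatriz ∩ Teo ∩ Bashir ∩ Pablo ∩ Ravi: 15:05-17:15, 17:45-18:15, 18:35-19:40, 19:55-21:35.
Those are the intersection windows.
The first common window of at least 40 minutes is 15:05-17:15, so the earliest start is 15:05.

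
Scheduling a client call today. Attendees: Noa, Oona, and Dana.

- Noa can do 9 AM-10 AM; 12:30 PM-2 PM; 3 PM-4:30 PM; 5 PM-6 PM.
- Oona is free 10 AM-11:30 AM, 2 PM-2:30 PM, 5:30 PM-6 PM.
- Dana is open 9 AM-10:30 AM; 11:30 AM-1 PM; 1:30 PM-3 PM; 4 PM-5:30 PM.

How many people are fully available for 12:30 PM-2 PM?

1

Noa can make the full 12:30-14:00 slot — that's 1.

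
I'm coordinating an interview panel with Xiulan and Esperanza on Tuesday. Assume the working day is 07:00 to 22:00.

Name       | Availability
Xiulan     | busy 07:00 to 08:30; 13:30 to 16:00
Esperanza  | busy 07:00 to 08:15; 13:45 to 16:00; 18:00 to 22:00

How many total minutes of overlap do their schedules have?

Xiulan free: 08:30-13:30, 16:00-22:00 (invert busy blocks within the working day).
Esperanza free: 08:15-13:45, 16:00-18:00 (invert busy blocks within the working day).
Xiulan ∩ Esperanza: 08:30-13:30, 16:00-18:00.
So the common availability across everyone is 08:30-13:30, 16:00-18:00.
Summing the common windows: 300 + 120 = 420 minutes.

420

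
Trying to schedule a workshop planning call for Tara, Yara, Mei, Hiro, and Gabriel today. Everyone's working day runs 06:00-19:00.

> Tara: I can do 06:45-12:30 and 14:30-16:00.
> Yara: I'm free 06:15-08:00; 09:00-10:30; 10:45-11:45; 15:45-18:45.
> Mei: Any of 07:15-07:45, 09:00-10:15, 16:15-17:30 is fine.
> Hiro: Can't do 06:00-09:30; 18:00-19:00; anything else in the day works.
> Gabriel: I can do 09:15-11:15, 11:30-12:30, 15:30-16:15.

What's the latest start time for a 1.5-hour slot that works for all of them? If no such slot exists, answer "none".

none

Tara free: 06:45-12:30, 14:30-16:00.
Yara free: 06:15-08:00, 09:00-10:30, 10:45-11:45, 15:45-18:45.
Mei free: 07:15-07:45, 09:00-10:15, 16:15-17:30.
Hiro free: 09:30-18:00 (invert busy blocks within the working day).
Gabriel free: 09:15-11:15, 11:30-12:30, 15:30-16:15.
Tara ∩ Yara: 06:45-08:00, 09:00-10:30, 10:45-11:45, 15:45-16:00.
Tara ∩ Yara ∩ Mei: 07:15-07:45, 09:00-10:15.
Tara ∩ Yara ∩ Mei ∩ Hiro: 09:30-10:15.
Tara ∩ Yara ∩ Mei ∩ Hiro ∩ Gabriel: 09:30-10:15.
So the common availability across everyone is 09:30-10:15.
No common window is at least 90 minutes long.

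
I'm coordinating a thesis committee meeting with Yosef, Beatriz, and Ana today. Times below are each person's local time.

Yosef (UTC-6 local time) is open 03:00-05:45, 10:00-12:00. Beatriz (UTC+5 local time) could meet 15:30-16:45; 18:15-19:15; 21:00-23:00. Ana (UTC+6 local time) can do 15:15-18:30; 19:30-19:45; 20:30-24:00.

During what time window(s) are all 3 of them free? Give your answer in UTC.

10:30-11:45, 16:00-18:00

Yosef in UTC: 09:00-11:45, 16:00-18:00 (add 6h to convert from UTC-6).
Beatriz in UTC: 10:30-11:45, 13:15-14:15, 16:00-18:00 (subtract 5h to convert from UTC+5).
Ana in UTC: 09:15-12:30, 13:30-13:45, 14:30-18:00 (subtract 6h to convert from UTC+6).
Yosef ∩ Beatriz: 10:30-11:45, 16:00-18:00.
Yosef ∩ Beatriz ∩ Ana: 10:30-11:45, 16:00-18:00.
Those are the intersection windows.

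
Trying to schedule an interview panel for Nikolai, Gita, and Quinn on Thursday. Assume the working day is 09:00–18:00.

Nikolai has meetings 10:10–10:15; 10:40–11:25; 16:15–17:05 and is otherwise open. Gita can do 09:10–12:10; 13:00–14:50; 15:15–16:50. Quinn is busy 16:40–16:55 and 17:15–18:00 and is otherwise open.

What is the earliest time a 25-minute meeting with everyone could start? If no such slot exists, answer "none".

09:10

Nikolai free: 09:00-10:10, 10:15-10:40, 11:25-16:15, 17:05-18:00 (invert busy blocks within the working day).
Gita free: 09:10-12:10, 13:00-14:50, 15:15-16:50.
Quinn free: 09:00-16:40, 16:55-17:15 (invert busy blocks within the working day).
Nikolai ∩ Gita: 09:10-10:10, 10:15-10:40, 11:25-12:10, 13:00-14:50, 15:15-16:15.
Nikolai ∩ Gita ∩ Quinn: 09:10-10:10, 10:15-10:40, 11:25-12:10, 13:00-14:50, 15:15-16:15.
The first common window of at least 25 minutes is 09:10-10:10, so the earliest start is 09:10.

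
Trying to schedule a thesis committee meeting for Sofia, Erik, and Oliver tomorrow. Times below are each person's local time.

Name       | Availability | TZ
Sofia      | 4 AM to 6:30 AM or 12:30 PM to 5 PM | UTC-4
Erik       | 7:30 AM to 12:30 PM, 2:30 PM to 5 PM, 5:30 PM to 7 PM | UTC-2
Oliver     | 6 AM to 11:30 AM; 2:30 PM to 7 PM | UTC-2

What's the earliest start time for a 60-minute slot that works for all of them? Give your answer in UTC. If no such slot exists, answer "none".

Sofia in UTC: 08:00-10:30, 16:30-21:00 (add 4h to convert from UTC-4).
Erik in UTC: 09:30-14:30, 16:30-19:00, 19:30-21:00 (add 2h to convert from UTC-2).
Oliver in UTC: 08:00-13:30, 16:30-21:00 (add 2h to convert from UTC-2).
Sofia ∩ Erik: 09:30-10:30, 16:30-19:00, 19:30-21:00.
Sofia ∩ Erik ∩ Oliver: 09:30-10:30, 16:30-19:00, 19:30-21:00.
So the common availability across everyone is 09:30-10:30, 16:30-19:00, 19:30-21:00.
The first common window of at least 60 minutes is 09:30-10:30, so the earliest start is 09:30.

09:30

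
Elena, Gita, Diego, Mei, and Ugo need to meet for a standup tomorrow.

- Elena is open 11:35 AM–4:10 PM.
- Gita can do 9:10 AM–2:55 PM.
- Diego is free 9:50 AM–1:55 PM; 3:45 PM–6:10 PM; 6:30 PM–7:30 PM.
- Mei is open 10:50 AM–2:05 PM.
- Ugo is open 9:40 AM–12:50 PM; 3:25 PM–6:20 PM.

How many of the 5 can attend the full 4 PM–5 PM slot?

2

Diego and Ugo can make the full 16:00-17:00 slot — that's 2.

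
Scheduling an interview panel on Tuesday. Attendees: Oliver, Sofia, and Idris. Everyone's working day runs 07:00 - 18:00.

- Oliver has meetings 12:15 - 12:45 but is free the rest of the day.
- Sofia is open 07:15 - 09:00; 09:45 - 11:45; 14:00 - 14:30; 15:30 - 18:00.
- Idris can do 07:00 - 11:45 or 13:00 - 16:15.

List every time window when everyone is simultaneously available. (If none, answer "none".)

07:15-09:00, 09:45-11:45, 14:00-14:30, 15:30-16:15

Oliver free: 07:00-12:15, 12:45-18:00 (invert busy blocks within the working day).
Sofia free: 07:15-09:00, 09:45-11:45, 14:00-14:30, 15:30-18:00.
Idris free: 07:00-11:45, 13:00-16:15.
Oliver ∩ Sofia: 07:15-09:00, 09:45-11:45, 14:00-14:30, 15:30-18:00.
Oliver ∩ Sofia ∩ Idris: 07:15-09:00, 09:45-11:45, 14:00-14:30, 15:30-16:15.
Those are the intersection windows.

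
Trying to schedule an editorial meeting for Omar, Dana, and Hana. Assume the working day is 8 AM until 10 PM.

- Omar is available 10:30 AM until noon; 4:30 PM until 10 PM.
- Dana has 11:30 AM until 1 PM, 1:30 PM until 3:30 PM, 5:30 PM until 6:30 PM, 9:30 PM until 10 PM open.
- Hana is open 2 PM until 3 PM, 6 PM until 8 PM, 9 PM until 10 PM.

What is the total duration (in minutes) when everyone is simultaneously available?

60

Omar ∩ Dana: 11:30-12:00, 17:30-18:30, 21:30-22:00.
Omar ∩ Dana ∩ Hana: 18:00-18:30, 21:30-22:00.
Summing the common windows: 30 + 30 = 60 minutes.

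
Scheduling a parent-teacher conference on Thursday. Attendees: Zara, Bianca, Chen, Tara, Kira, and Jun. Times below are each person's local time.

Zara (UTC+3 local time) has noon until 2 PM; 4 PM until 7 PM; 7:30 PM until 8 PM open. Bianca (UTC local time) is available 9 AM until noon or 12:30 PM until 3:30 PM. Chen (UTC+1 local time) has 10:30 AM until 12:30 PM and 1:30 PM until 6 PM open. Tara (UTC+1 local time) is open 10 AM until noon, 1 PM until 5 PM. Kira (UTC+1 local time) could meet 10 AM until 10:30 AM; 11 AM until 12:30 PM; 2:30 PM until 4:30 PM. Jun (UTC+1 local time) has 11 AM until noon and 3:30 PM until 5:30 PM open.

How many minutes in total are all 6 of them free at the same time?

Zara in UTC: 09:00-11:00, 13:00-16:00, 16:30-17:00 (subtract 3h to convert from UTC+3).
Bianca in UTC: 09:00-12:00, 12:30-15:30.
Chen in UTC: 09:30-11:30, 12:30-17:00 (subtract 1h to convert from UTC+1).
Tara in UTC: 09:00-11:00, 12:00-16:00 (subtract 1h to convert from UTC+1).
Kira in UTC: 09:00-09:30, 10:00-11:30, 13:30-15:30 (subtract 1h to convert from UTC+1).
Jun in UTC: 10:00-11:00, 14:30-16:30 (subtract 1h to convert from UTC+1).
Zara ∩ Bianca: 09:00-11:00, 13:00-15:30.
Zara ∩ Bianca ∩ Chen: 09:30-11:00, 13:00-15:30.
Zara ∩ Bianca ∩ Chen ∩ Tara: 09:30-11:00, 13:00-15:30.
Zara ∩ Bianca ∩ Chen ∩ Tara ∩ Kira: 10:00-11:00, 13:30-15:30.
Zara ∩ Bianca ∩ Chen ∩ Tara ∩ Kira ∩ Jun: 10:00-11:00, 14:30-15:30.
Those are the intersection windows.
Summing the common windows: 60 + 60 = 120 minutes.

120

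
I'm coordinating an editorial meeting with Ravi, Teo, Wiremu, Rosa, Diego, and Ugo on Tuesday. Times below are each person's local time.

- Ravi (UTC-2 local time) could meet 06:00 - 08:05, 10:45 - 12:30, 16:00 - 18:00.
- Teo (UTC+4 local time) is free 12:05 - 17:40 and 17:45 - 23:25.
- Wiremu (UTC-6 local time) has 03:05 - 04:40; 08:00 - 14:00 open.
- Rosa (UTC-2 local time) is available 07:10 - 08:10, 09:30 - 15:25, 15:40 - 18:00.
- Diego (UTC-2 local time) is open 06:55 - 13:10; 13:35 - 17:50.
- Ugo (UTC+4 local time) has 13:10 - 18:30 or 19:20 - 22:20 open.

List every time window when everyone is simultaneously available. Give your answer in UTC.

09:10-10:05, 14:00-14:30, 18:00-18:20

Ravi in UTC: 08:00-10:05, 12:45-14:30, 18:00-20:00 (add 2h to convert from UTC-2).
Teo in UTC: 08:05-13:40, 13:45-19:25 (subtract 4h to convert from UTC+4).
Wiremu in UTC: 09:05-10:40, 14:00-20:00 (add 6h to convert from UTC-6).
Rosa in UTC: 09:10-10:10, 11:30-17:25, 17:40-20:00 (add 2h to convert from UTC-2).
Diego in UTC: 08:55-15:10, 15:35-19:50 (add 2h to convert from UTC-2).
Ugo in UTC: 09:10-14:30, 15:20-18:20 (subtract 4h to convert from UTC+4).
Ravi ∩ Teo: 08:05-10:05, 12:45-13:40, 13:45-14:30, 18:00-19:25.
Ravi ∩ Teo ∩ Wiremu: 09:05-10:05, 14:00-14:30, 18:00-19:25.
Ravi ∩ Teo ∩ Wiremu ∩ Rosa: 09:10-10:05, 14:00-14:30, 18:00-19:25.
Ravi ∩ Teo ∩ Wiremu ∩ Rosa ∩ Diego: 09:10-10:05, 14:00-14:30, 18:00-19:25.
Ravi ∩ Teo ∩ Wiremu ∩ Rosa ∩ Diego ∩ Ugo: 09:10-10:05, 14:00-14:30, 18:00-18:20.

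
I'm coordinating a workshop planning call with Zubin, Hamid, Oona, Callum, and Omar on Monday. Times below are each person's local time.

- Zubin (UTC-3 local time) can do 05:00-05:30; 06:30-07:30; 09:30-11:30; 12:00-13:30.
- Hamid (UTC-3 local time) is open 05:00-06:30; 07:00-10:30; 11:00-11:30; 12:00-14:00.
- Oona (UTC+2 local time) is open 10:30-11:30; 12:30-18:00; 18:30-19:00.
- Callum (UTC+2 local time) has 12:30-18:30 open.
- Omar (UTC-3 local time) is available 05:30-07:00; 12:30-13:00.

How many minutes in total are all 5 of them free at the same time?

Zubin in UTC: 08:00-08:30, 09:30-10:30, 12:30-14:30, 15:00-16:30 (add 3h to convert from UTC-3).
Hamid in UTC: 08:00-09:30, 10:00-13:30, 14:00-14:30, 15:00-17:00 (add 3h to convert from UTC-3).
Oona in UTC: 08:30-09:30, 10:30-16:00, 16:30-17:00 (subtract 2h to convert from UTC+2).
Callum in UTC: 10:30-16:30 (subtract 2h to convert from UTC+2).
Omar in UTC: 08:30-10:00, 15:30-16:00 (add 3h to convert from UTC-3).
Zubin ∩ Hamid: 08:00-08:30, 10:00-10:30, 12:30-13:30, 14:00-14:30, 15:00-16:30.
Zubin ∩ Hamid ∩ Oona: 12:30-13:30, 14:00-14:30, 15:00-16:00.
Zubin ∩ Hamid ∩ Oona ∩ Callum: 12:30-13:30, 14:00-14:30, 15:00-16:00.
Zubin ∩ Hamid ∩ Oona ∩ Callum ∩ Omar: 15:30-16:00.
So the common availability across everyone is 15:30-16:00.
That's a single block of 30 minutes.

30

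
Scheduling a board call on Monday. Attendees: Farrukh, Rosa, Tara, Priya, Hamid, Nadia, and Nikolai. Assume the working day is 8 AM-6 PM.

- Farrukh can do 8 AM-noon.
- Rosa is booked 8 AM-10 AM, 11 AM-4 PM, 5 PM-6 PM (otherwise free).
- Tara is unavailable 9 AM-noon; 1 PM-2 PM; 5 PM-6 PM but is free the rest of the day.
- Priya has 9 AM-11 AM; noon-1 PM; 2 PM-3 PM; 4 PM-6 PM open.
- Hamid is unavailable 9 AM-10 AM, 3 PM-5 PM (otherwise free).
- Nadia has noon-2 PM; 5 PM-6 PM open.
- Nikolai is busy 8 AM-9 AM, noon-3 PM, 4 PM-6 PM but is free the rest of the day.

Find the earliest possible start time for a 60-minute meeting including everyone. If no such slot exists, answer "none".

none

Farrukh free: 08:00-12:00.
Rosa free: 10:00-11:00, 16:00-17:00 (invert busy blocks within the working day).
Tara free: 08:00-09:00, 12:00-13:00, 14:00-17:00 (invert busy blocks within the working day).
Priya free: 09:00-11:00, 12:00-13:00, 14:00-15:00, 16:00-18:00.
Hamid free: 08:00-09:00, 10:00-15:00, 17:00-18:00 (invert busy blocks within the working day).
Nadia free: 12:00-14:00, 17:00-18:00.
Nikolai free: 09:00-12:00, 15:00-16:00 (invert busy blocks within the working day).
Farrukh ∩ Rosa: 10:00-11:00.
Farrukh ∩ Rosa ∩ Tara: ∅.
Farrukh ∩ Rosa ∩ Tara ∩ Priya: ∅.
Farrukh ∩ Rosa ∩ Tara ∩ Priya ∩ Hamid: ∅.
Farrukh ∩ Rosa ∩ Tara ∩ Priya ∩ Hamid ∩ Nadia: ∅.
Farrukh ∩ Rosa ∩ Tara ∩ Priya ∩ Hamid ∩ Nadia ∩ Nikolai: ∅.
There is no time when everyone is free.
No common window is at least 60 minutes long.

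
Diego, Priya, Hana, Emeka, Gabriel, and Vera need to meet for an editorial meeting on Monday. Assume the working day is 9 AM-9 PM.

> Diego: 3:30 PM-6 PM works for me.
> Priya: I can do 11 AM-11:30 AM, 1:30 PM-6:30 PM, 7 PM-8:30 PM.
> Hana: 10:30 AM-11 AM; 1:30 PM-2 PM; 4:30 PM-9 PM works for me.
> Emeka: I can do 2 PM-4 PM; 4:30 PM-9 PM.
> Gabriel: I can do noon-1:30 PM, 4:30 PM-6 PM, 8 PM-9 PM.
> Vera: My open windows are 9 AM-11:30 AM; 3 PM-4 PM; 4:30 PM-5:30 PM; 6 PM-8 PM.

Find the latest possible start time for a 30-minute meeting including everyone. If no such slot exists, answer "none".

Diego ∩ Priya: 15:30-18:00.
Diego ∩ Priya ∩ Hana: 16:30-18:00.
Diego ∩ Priya ∩ Hana ∩ Emeka: 16:30-18:00.
Diego ∩ Priya ∩ Hana ∩ Emeka ∩ Gabriel: 16:30-18:00.
Diego ∩ Priya ∩ Hana ∩ Emeka ∩ Gabriel ∩ Vera: 16:30-17:30.
So the common availability across everyone is 16:30-17:30.
The last common window of at least 30 minutes is 16:30-17:30; a 30-minute meeting can start as late as 17:00 and still end by 17:30.

17:00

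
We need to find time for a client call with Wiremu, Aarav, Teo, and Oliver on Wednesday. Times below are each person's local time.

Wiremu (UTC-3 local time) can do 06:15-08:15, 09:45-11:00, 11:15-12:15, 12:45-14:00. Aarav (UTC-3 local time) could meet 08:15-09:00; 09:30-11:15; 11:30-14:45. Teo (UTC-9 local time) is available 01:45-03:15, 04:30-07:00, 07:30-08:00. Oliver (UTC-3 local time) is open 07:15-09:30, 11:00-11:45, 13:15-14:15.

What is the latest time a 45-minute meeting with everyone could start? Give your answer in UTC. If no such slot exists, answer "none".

Wiremu in UTC: 09:15-11:15, 12:45-14:00, 14:15-15:15, 15:45-17:00 (add 3h to convert from UTC-3).
Aarav in UTC: 11:15-12:00, 12:30-14:15, 14:30-17:45 (add 3h to convert from UTC-3).
Teo in UTC: 10:45-12:15, 13:30-16:00, 16:30-17:00 (add 9h to convert from UTC-9).
Oliver in UTC: 10:15-12:30, 14:00-14:45, 16:15-17:15 (add 3h to convert from UTC-3).
Wiremu ∩ Aarav: 12:45-14:00, 14:30-15:15, 15:45-17:00.
Wiremu ∩ Aarav ∩ Teo: 13:30-14:00, 14:30-15:15, 15:45-16:00, 16:30-17:00.
Wiremu ∩ Aarav ∩ Teo ∩ Oliver: 14:30-14:45, 16:30-17:00.
No common window is at least 45 minutes long.

none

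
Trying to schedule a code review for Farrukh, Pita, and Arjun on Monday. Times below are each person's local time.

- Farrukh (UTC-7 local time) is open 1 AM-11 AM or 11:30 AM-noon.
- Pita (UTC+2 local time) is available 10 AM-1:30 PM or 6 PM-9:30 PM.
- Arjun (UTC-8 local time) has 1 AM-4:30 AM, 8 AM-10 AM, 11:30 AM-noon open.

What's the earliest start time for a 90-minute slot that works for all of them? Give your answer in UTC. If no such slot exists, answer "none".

09:00

Farrukh in UTC: 08:00-18:00, 18:30-19:00 (add 7h to convert from UTC-7).
Pita in UTC: 08:00-11:30, 16:00-19:30 (subtract 2h to convert from UTC+2).
Arjun in UTC: 09:00-12:30, 16:00-18:00, 19:30-20:00 (add 8h to convert from UTC-8).
Farrukh ∩ Pita: 08:00-11:30, 16:00-18:00, 18:30-19:00.
Farrukh ∩ Pita ∩ Arjun: 09:00-11:30, 16:00-18:00.
The first common window of at least 90 minutes is 09:00-11:30, so the earliest start is 09:00.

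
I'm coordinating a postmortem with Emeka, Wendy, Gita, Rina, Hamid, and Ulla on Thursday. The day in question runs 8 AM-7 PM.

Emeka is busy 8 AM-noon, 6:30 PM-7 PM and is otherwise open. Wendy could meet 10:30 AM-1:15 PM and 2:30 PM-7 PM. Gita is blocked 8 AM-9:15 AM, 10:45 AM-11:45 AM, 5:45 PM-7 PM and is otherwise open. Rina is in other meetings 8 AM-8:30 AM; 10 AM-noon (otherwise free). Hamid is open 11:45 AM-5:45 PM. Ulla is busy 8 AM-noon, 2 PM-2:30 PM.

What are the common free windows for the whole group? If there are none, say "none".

Emeka free: 12:00-18:30 (invert busy blocks within the working day).
Wendy free: 10:30-13:15, 14:30-19:00.
Gita free: 09:15-10:45, 11:45-17:45 (invert busy blocks within the working day).
Rina free: 08:30-10:00, 12:00-19:00 (invert busy blocks within the working day).
Hamid free: 11:45-17:45.
Ulla free: 12:00-14:00, 14:30-19:00 (invert busy blocks within the working day).
Emeka ∩ Wendy: 12:00-13:15, 14:30-18:30.
Emeka ∩ Wendy ∩ Gita: 12:00-13:15, 14:30-17:45.
Emeka ∩ Wendy ∩ Gita ∩ Rina: 12:00-13:15, 14:30-17:45.
Emeka ∩ Wendy ∩ Gita ∩ Rina ∩ Hamid: 12:00-13:15, 14:30-17:45.
Emeka ∩ Wendy ∩ Gita ∩ Rina ∩ Hamid ∩ Ulla: 12:00-13:15, 14:30-17:45.

12:00-13:15, 14:30-17:45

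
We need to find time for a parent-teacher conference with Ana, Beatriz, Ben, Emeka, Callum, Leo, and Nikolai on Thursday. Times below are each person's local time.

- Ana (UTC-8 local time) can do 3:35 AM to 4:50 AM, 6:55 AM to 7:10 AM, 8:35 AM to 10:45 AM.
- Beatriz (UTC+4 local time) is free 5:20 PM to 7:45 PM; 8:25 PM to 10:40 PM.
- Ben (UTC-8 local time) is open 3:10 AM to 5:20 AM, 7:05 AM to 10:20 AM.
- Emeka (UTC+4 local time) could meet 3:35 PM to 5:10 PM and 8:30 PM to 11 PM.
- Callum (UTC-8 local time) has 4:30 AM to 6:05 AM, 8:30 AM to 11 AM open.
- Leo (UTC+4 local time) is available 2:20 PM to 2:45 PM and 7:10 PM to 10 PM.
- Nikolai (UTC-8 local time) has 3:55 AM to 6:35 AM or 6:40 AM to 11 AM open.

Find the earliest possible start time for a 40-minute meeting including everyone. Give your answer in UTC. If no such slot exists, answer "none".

16:35

Ana in UTC: 11:35-12:50, 14:55-15:10, 16:35-18:45 (add 8h to convert from UTC-8).
Beatriz in UTC: 13:20-15:45, 16:25-18:40 (subtract 4h to convert from UTC+4).
Ben in UTC: 11:10-13:20, 15:05-18:20 (add 8h to convert from UTC-8).
Emeka in UTC: 11:35-13:10, 16:30-19:00 (subtract 4h to convert from UTC+4).
Callum in UTC: 12:30-14:05, 16:30-19:00 (add 8h to convert from UTC-8).
Leo in UTC: 10:20-10:45, 15:10-18:00 (subtract 4h to convert from UTC+4).
Nikolai in UTC: 11:55-14:35, 14:40-19:00 (add 8h to convert from UTC-8).
Ana ∩ Beatriz: 14:55-15:10, 16:35-18:40.
Ana ∩ Beatriz ∩ Ben: 15:05-15:10, 16:35-18:20.
Ana ∩ Beatriz ∩ Ben ∩ Emeka: 16:35-18:20.
Ana ∩ Beatriz ∩ Ben ∩ Emeka ∩ Callum: 16:35-18:20.
Ana ∩ Beatriz ∩ Ben ∩ Emeka ∩ Callum ∩ Leo: 16:35-18:00.
Ana ∩ Beatriz ∩ Ben ∩ Emeka ∩ Callum ∩ Leo ∩ Nikolai: 16:35-18:00.
Those are the intersection windows.
The first common window of at least 40 minutes is 16:35-18:00, so the earliest start is 16:35.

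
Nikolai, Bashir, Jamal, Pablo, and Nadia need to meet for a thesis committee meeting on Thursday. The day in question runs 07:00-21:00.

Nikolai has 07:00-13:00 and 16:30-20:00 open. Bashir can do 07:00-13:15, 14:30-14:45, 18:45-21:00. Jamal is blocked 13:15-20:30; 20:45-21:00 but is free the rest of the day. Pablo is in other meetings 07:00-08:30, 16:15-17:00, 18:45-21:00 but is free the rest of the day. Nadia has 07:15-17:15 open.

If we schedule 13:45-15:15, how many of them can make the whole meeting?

Nikolai free: 07:00-13:00, 16:30-20:00.
Bashir free: 07:00-13:15, 14:30-14:45, 18:45-21:00.
Jamal free: 07:00-13:15, 20:30-20:45 (invert busy blocks within the working day).
Pablo free: 08:30-16:15, 17:00-18:45 (invert busy blocks within the working day).
Nadia free: 07:15-17:15.
Pablo and Nadia can make the full 13:45-15:15 slot — that's 2.

2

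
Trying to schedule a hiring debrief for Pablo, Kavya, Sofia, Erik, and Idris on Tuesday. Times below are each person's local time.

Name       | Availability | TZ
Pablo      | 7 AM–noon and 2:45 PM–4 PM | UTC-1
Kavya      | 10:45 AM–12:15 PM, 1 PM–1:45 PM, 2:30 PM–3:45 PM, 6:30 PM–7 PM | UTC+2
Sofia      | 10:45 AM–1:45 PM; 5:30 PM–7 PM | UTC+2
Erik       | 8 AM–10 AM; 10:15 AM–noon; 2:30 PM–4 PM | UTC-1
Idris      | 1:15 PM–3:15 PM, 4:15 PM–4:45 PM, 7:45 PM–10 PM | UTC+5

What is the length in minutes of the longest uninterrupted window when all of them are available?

75

Pablo in UTC: 08:00-13:00, 15:45-17:00 (add 1h to convert from UTC-1).
Kavya in UTC: 08:45-10:15, 11:00-11:45, 12:30-13:45, 16:30-17:00 (subtract 2h to convert from UTC+2).
Sofia in UTC: 08:45-11:45, 15:30-17:00 (subtract 2h to convert from UTC+2).
Erik in UTC: 09:00-11:00, 11:15-13:00, 15:30-17:00 (add 1h to convert from UTC-1).
Idris in UTC: 08:15-10:15, 11:15-11:45, 14:45-17:00 (subtract 5h to convert from UTC+5).
Pablo ∩ Kavya: 08:45-10:15, 11:00-11:45, 12:30-13:00, 16:30-17:00.
Pablo ∩ Kavya ∩ Sofia: 08:45-10:15, 11:00-11:45, 16:30-17:00.
Pablo ∩ Kavya ∩ Sofia ∩ Erik: 09:00-10:15, 11:15-11:45, 16:30-17:00.
Pablo ∩ Kavya ∩ Sofia ∩ Erik ∩ Idris: 09:00-10:15, 11:15-11:45, 16:30-17:00.
So the common availability across everyone is 09:00-10:15, 11:15-11:45, 16:30-17:00.
The longest is 09:00-10:15 at 75 minutes.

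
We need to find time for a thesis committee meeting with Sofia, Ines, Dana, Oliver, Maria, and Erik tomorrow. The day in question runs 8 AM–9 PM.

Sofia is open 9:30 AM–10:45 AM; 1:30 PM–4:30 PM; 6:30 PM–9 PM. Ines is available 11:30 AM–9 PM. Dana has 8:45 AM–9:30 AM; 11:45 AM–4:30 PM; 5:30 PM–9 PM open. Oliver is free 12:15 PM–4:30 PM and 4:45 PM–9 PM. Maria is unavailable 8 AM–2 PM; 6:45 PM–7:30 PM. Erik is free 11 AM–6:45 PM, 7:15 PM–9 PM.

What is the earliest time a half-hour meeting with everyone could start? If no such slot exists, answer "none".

Sofia free: 09:30-10:45, 13:30-16:30, 18:30-21:00.
Ines free: 11:30-21:00.
Dana free: 08:45-09:30, 11:45-16:30, 17:30-21:00.
Oliver free: 12:15-16:30, 16:45-21:00.
Maria free: 14:00-18:45, 19:30-21:00 (invert busy blocks within the working day).
Erik free: 11:00-18:45, 19:15-21:00.
Sofia ∩ Ines: 13:30-16:30, 18:30-21:00.
Sofia ∩ Ines ∩ Dana: 13:30-16:30, 18:30-21:00.
Sofia ∩ Ines ∩ Dana ∩ Oliver: 13:30-16:30, 18:30-21:00.
Sofia ∩ Ines ∩ Dana ∩ Oliver ∩ Maria: 14:00-16:30, 18:30-18:45, 19:30-21:00.
Sofia ∩ Ines ∩ Dana ∩ Oliver ∩ Maria ∩ Erik: 14:00-16:30, 18:30-18:45, 19:30-21:00.
The first common window of at least 30 minutes is 14:00-16:30, so the earliest start is 14:00.

14:00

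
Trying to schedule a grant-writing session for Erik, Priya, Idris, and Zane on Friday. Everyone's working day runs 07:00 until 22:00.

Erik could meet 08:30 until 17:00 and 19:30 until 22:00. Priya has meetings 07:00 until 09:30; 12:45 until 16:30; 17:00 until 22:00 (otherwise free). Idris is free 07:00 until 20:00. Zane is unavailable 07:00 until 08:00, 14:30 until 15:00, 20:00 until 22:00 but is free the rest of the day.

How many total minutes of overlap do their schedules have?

Erik free: 08:30-17:00, 19:30-22:00.
Priya free: 09:30-12:45, 16:30-17:00 (invert busy blocks within the working day).
Idris free: 07:00-20:00.
Zane free: 08:00-14:30, 15:00-20:00 (invert busy blocks within the working day).
Erik ∩ Priya: 09:30-12:45, 16:30-17:00.
Erik ∩ Priya ∩ Idris: 09:30-12:45, 16:30-17:00.
Erik ∩ Priya ∩ Idris ∩ Zane: 09:30-12:45, 16:30-17:00.
Summing the common windows: 195 + 30 = 225 minutes.

225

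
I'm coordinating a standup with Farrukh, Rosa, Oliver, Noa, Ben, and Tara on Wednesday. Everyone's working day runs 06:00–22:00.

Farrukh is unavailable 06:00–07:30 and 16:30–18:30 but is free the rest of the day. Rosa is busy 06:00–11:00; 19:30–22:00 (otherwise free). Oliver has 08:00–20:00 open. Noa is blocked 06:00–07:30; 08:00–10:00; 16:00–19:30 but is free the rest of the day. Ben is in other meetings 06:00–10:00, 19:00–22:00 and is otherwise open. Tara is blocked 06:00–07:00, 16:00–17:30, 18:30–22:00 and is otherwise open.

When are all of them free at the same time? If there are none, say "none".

11:00-16:00

Farrukh free: 07:30-16:30, 18:30-22:00 (invert busy blocks within the working day).
Rosa free: 11:00-19:30 (invert busy blocks within the working day).
Oliver free: 08:00-20:00.
Noa free: 07:30-08:00, 10:00-16:00, 19:30-22:00 (invert busy blocks within the working day).
Ben free: 10:00-19:00 (invert busy blocks within the working day).
Tara free: 07:00-16:00, 17:30-18:30 (invert busy blocks within the working day).
Farrukh ∩ Rosa: 11:00-16:30, 18:30-19:30.
Farrukh ∩ Rosa ∩ Oliver: 11:00-16:30, 18:30-19:30.
Farrukh ∩ Rosa ∩ Oliver ∩ Noa: 11:00-16:00.
Farrukh ∩ Rosa ∩ Oliver ∩ Noa ∩ Ben: 11:00-16:00.
Farrukh ∩ Rosa ∩ Oliver ∩ Noa ∩ Ben ∩ Tara: 11:00-16:00.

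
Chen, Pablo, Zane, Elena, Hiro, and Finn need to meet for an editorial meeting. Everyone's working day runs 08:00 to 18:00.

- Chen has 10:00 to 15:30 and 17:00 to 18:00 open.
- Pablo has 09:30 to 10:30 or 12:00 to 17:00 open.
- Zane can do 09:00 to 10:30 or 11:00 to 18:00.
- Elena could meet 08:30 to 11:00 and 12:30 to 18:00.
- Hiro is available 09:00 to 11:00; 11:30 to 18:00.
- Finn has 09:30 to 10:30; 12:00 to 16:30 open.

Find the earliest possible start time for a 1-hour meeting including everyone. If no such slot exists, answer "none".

12:30

Chen ∩ Pablo: 10:00-10:30, 12:00-15:30.
Chen ∩ Pablo ∩ Zane: 10:00-10:30, 12:00-15:30.
Chen ∩ Pablo ∩ Zane ∩ Elena: 10:00-10:30, 12:30-15:30.
Chen ∩ Pablo ∩ Zane ∩ Elena ∩ Hiro: 10:00-10:30, 12:30-15:30.
Chen ∩ Pablo ∩ Zane ∩ Elena ∩ Hiro ∩ Finn: 10:00-10:30, 12:30-15:30.
The first common window of at least 60 minutes is 12:30-15:30, so the earliest start is 12:30.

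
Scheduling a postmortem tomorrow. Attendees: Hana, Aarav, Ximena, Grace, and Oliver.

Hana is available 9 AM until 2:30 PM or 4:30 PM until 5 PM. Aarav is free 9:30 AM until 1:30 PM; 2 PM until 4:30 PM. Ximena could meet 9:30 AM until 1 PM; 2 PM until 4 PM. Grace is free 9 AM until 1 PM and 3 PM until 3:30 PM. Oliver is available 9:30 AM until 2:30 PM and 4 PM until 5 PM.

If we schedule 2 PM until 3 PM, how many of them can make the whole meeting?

2

Aarav and Ximena can make the full 14:00-15:00 slot — that's 2.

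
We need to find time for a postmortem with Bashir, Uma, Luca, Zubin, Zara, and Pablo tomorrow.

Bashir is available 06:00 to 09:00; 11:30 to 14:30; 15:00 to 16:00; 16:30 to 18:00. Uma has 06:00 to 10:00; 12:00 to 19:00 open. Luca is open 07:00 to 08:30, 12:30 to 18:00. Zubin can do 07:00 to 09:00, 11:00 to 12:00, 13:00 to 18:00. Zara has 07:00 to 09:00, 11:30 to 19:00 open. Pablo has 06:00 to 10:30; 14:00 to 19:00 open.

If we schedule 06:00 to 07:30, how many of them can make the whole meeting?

Bashir, Uma, and Pablo can make the full 06:00-07:30 slot — that's 3.

3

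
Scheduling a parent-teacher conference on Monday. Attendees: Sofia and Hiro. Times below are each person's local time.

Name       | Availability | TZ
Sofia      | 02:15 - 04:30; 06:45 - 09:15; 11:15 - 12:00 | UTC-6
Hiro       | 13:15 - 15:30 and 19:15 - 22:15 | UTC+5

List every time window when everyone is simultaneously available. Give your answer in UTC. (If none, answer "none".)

08:15-10:30, 14:15-15:15

Sofia in UTC: 08:15-10:30, 12:45-15:15, 17:15-18:00 (add 6h to convert from UTC-6).
Hiro in UTC: 08:15-10:30, 14:15-17:15 (subtract 5h to convert from UTC+5).
Sofia ∩ Hiro: 08:15-10:30, 14:15-15:15.
Those are the intersection windows.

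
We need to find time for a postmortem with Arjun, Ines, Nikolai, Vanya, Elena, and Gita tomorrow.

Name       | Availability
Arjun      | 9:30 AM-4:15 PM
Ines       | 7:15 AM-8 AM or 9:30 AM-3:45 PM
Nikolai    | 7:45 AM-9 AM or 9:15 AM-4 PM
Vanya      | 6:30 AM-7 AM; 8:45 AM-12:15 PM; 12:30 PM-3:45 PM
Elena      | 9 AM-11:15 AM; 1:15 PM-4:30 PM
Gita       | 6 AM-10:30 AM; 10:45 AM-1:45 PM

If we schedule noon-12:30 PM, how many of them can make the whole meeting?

Arjun, Ines, Nikolai, and Gita can make the full 12:00-12:30 slot — that's 4.

4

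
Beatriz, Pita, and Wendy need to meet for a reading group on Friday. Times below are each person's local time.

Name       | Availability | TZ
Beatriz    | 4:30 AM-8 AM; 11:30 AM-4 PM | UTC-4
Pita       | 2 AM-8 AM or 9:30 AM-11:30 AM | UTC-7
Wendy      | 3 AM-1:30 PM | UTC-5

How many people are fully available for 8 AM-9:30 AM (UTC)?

Beatriz in UTC: 08:30-12:00, 15:30-20:00 (add 4h to convert from UTC-4).
Pita in UTC: 09:00-15:00, 16:30-18:30 (add 7h to convert from UTC-7).
Wendy in UTC: 08:00-18:30 (add 5h to convert from UTC-5).
Wendy can make the full 08:00-09:30 slot — that's 1.

1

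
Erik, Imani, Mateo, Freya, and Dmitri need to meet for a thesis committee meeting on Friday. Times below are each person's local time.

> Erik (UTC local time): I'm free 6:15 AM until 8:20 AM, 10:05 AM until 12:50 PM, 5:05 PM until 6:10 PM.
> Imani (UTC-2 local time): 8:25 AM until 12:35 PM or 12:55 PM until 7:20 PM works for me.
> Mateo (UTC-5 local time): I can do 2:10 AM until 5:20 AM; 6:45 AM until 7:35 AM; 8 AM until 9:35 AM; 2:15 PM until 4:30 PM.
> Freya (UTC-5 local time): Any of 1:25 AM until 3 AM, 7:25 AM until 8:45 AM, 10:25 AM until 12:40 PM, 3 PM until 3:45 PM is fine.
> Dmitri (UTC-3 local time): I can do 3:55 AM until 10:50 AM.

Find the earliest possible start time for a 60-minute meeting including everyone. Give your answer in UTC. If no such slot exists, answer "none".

Erik in UTC: 06:15-08:20, 10:05-12:50, 17:05-18:10.
Imani in UTC: 10:25-14:35, 14:55-21:20 (add 2h to convert from UTC-2).
Mateo in UTC: 07:10-10:20, 11:45-12:35, 13:00-14:35, 19:15-21:30 (add 5h to convert from UTC-5).
Freya in UTC: 06:25-08:00, 12:25-13:45, 15:25-17:40, 20:00-20:45 (add 5h to convert from UTC-5).
Dmitri in UTC: 06:55-13:50 (add 3h to convert from UTC-3).
Erik ∩ Imani: 10:25-12:50, 17:05-18:10.
Erik ∩ Imani ∩ Mateo: 11:45-12:35.
Erik ∩ Imani ∩ Mateo ∩ Freya: 12:25-12:35.
Erik ∩ Imani ∩ Mateo ∩ Freya ∩ Dmitri: 12:25-12:35.
Those are the intersection windows.
No common window is at least 60 minutes long.

none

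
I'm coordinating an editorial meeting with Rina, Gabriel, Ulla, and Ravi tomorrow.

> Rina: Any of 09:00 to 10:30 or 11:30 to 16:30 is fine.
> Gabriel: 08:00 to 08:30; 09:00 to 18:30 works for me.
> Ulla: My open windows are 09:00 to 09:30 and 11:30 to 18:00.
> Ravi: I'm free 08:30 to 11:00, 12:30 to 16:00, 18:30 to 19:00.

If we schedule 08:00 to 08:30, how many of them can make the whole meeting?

1

Gabriel can make the full 08:00-08:30 slot — that's 1.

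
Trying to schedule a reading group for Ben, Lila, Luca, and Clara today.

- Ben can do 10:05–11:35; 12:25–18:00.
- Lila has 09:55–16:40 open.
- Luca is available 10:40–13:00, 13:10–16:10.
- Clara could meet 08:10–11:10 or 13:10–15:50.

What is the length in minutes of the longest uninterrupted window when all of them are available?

160

Ben ∩ Lila: 10:05-11:35, 12:25-16:40.
Ben ∩ Lila ∩ Luca: 10:40-11:35, 12:25-13:00, 13:10-16:10.
Ben ∩ Lila ∩ Luca ∩ Clara: 10:40-11:10, 13:10-15:50.
The longest is 13:10-15:50 at 160 minutes.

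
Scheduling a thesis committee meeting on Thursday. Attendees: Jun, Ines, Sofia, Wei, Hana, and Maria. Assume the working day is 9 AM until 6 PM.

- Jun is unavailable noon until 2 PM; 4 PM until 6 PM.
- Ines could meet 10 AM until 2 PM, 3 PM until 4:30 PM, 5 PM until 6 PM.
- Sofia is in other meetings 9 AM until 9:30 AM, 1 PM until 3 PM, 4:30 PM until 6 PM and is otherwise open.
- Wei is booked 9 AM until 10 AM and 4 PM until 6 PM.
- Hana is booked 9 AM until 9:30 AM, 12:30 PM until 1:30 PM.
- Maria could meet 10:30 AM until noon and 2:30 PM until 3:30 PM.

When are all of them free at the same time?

10:30-12:00, 15:00-15:30

Jun free: 09:00-12:00, 14:00-16:00 (invert busy blocks within the working day).
Ines free: 10:00-14:00, 15:00-16:30, 17:00-18:00.
Sofia free: 09:30-13:00, 15:00-16:30 (invert busy blocks within the working day).
Wei free: 10:00-16:00 (invert busy blocks within the working day).
Hana free: 09:30-12:30, 13:30-18:00 (invert busy blocks within the working day).
Maria free: 10:30-12:00, 14:30-15:30.
Jun ∩ Ines: 10:00-12:00, 15:00-16:00.
Jun ∩ Ines ∩ Sofia: 10:00-12:00, 15:00-16:00.
Jun ∩ Ines ∩ Sofia ∩ Wei: 10:00-12:00, 15:00-16:00.
Jun ∩ Ines ∩ Sofia ∩ Wei ∩ Hana: 10:00-12:00, 15:00-16:00.
Jun ∩ Ines ∩ Sofia ∩ Wei ∩ Hana ∩ Maria: 10:30-12:00, 15:00-15:30.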